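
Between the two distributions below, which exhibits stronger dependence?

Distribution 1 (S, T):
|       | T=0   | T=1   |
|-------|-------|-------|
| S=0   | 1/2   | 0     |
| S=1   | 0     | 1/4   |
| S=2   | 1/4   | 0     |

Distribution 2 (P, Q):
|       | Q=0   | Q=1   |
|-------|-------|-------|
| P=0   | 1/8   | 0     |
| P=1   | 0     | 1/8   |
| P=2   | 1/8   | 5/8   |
Distribution 1 (S, T):
Marginal P(S) (row sums):
  P(S=0) = 1/2 + 0 = 1/2
  P(S=1) = 0 + 1/4 = 1/4
  P(S=2) = 1/4 + 0 = 1/4
Marginal P(T) (column sums):
  P(T=0) = 1/2 + 0 + 1/4 = 3/4
  P(T=1) = 0 + 1/4 + 0 = 1/4

H(S) = -[(1/2)·log₂(1/2) + (1/4)·log₂(1/4) + (1/4)·log₂(1/4)]
  = 0.5000 + 0.5000 + 0.5000
  = 1.5000 bits
H(T) = -[(3/4)·log₂(3/4) + (1/4)·log₂(1/4)]
  = 0.3113 + 0.5000
  = 0.8113 bits
H(S,T) = -[(1/2)·log₂(1/2) + (1/4)·log₂(1/4) + (1/4)·log₂(1/4)]
  = 0.5000 + 0.5000 + 0.5000
  = 1.5000 bits

I(S;T) = H(S) + H(T) - H(S,T)
  = 1.5000 + 0.8113 - 1.5000
  = 0.8113 bits

Distribution 2 (P, Q):
Marginal P(P) (row sums):
  P(P=0) = 1/8 + 0 = 1/8
  P(P=1) = 0 + 1/8 = 1/8
  P(P=2) = 1/8 + 5/8 = 3/4
Marginal P(Q) (column sums):
  P(Q=0) = 1/8 + 0 + 1/8 = 1/4
  P(Q=1) = 0 + 1/8 + 5/8 = 3/4

H(P) = -[(1/8)·log₂(1/8) + (1/8)·log₂(1/8) + (3/4)·log₂(3/4)]
  = 0.3750 + 0.3750 + 0.3113
  = 1.0613 bits
H(Q) = -[(1/4)·log₂(1/4) + (3/4)·log₂(3/4)]
  = 0.5000 + 0.3113
  = 0.8113 bits
H(P,Q) = -[(1/8)·log₂(1/8) + (1/8)·log₂(1/8) + (1/8)·log₂(1/8) + (5/8)·log₂(5/8)]
  = 0.3750 + 0.3750 + 0.3750 + 0.4238
  = 1.5488 bits

I(P;Q) = H(P) + H(Q) - H(P,Q)
  = 1.0613 + 0.8113 - 1.5488
  = 0.3238 bits

I(S;T) = 0.8113 bits > I(P;Q) = 0.3238 bits, so (S, T) has the higher mutual information (stronger dependence).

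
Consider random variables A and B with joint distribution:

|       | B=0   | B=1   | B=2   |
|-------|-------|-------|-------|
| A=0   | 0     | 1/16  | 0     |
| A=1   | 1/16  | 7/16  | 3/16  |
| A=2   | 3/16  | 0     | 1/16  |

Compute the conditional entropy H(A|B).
Marginal P(B) (column sums):
  P(B=0) = 0 + 1/16 + 3/16 = 1/4
  P(B=1) = 1/16 + 7/16 + 0 = 1/2
  P(B=2) = 0 + 3/16 + 1/16 = 1/4

H(A|B) = -Σ P(A,B)·log₂ P(A|B), where P(A|B) = P(A,B) / P(B)
  (cells with P(A,B) = 0 contribute 0)
  (A=0,B=1): P(A|B) = (1/16)/(1/2) = 1/8;  -(1/16)·log₂(1/8) = 0.1875
  (A=1,B=0): P(A|B) = (1/16)/(1/4) = 1/4;  -(1/16)·log₂(1/4) = 0.1250
  (A=1,B=1): P(A|B) = (7/16)/(1/2) = 7/8;  -(7/16)·log₂(7/8) = 0.0843
  (A=1,B=2): P(A|B) = (3/16)/(1/4) = 3/4;  -(3/16)·log₂(3/4) = 0.0778
  (A=2,B=0): P(A|B) = (3/16)/(1/4) = 3/4;  -(3/16)·log₂(3/4) = 0.0778
  (A=2,B=2): P(A|B) = (1/16)/(1/4) = 1/4;  -(1/16)·log₂(1/4) = 0.1250
H(A|B) = 0.1875 + 0.1250 + 0.0843 + 0.0778 + 0.0778 + 0.1250
  = 0.6774 bits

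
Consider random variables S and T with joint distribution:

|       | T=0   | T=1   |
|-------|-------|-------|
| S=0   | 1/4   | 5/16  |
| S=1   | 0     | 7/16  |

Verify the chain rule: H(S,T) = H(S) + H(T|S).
Left side:
H(S,T) = -[(1/4)·log₂(1/4) + (5/16)·log₂(5/16) + (7/16)·log₂(7/16)]
  = 0.5000 + 0.5244 + 0.5218
  = 1.5462 bits

Right side:
Marginal P(S) (row sums):
  P(S=0) = 1/4 + 5/16 = 9/16
  P(S=1) = 0 + 7/16 = 7/16
H(S) = -[(9/16)·log₂(9/16) + (7/16)·log₂(7/16)]
  = 0.4669 + 0.5218
  = 0.9887 bits
H(T|S) = -Σ P(S,T)·log₂ P(T|S), where P(T|S) = P(S,T) / P(S)
  (cells with P(S,T) = 0 contribute 0)
  (S=0,T=0): P(T|S) = (1/4)/(9/16) = 4/9;  -(1/4)·log₂(4/9) = 0.2925
  (S=0,T=1): P(T|S) = (5/16)/(9/16) = 5/9;  -(5/16)·log₂(5/9) = 0.2650
  (S=1,T=1): P(T|S) = (7/16)/(7/16) = 1;  -(7/16)·log₂(1) = 0.0000
H(T|S) = 0.2925 + 0.2650 + 0.0000
  = 0.5575 bits
H(S) + H(T|S) = 0.9887 + 0.5575 = 1.5462 bits

Both sides equal 1.5462 bits, so the chain rule holds ✓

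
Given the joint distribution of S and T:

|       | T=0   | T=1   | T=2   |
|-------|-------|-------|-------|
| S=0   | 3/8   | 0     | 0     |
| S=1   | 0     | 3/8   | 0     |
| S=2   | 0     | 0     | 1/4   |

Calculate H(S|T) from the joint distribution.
Marginal P(T) (column sums):
  P(T=0) = 3/8 + 0 + 0 = 3/8
  P(T=1) = 0 + 3/8 + 0 = 3/8
  P(T=2) = 0 + 0 + 1/4 = 1/4

H(S|T) = -Σ P(S,T)·log₂ P(S|T), where P(S|T) = P(S,T) / P(T)
  (cells with P(S,T) = 0 contribute 0)
  (S=0,T=0): P(S|T) = (3/8)/(3/8) = 1;  -(3/8)·log₂(1) = 0.0000
  (S=1,T=1): P(S|T) = (3/8)/(3/8) = 1;  -(3/8)·log₂(1) = 0.0000
  (S=2,T=2): P(S|T) = (1/4)/(1/4) = 1;  -(1/4)·log₂(1) = 0.0000
H(S|T) = 0.0000 + 0.0000 + 0.0000
  = 0.0000 bits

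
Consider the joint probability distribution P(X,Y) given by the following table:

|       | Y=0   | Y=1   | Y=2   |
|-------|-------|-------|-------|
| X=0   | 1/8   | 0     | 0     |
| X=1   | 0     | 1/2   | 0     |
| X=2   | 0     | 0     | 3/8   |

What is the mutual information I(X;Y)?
Marginal P(X) (row sums):
  P(X=0) = 1/8 + 0 + 0 = 1/8
  P(X=1) = 0 + 1/2 + 0 = 1/2
  P(X=2) = 0 + 0 + 3/8 = 3/8
Marginal P(Y) (column sums):
  P(Y=0) = 1/8 + 0 + 0 = 1/8
  P(Y=1) = 0 + 1/2 + 0 = 1/2
  P(Y=2) = 0 + 0 + 3/8 = 3/8

H(X) = -[(1/8)·log₂(1/8) + (1/2)·log₂(1/2) + (3/8)·log₂(3/8)]
  = 0.3750 + 0.5000 + 0.5306
  = 1.4056 bits
H(Y) = -[(1/8)·log₂(1/8) + (1/2)·log₂(1/2) + (3/8)·log₂(3/8)]
  = 0.3750 + 0.5000 + 0.5306
  = 1.4056 bits
H(X,Y) = -[(1/8)·log₂(1/8) + (1/2)·log₂(1/2) + (3/8)·log₂(3/8)]
  = 0.3750 + 0.5000 + 0.5306
  = 1.4056 bits

I(X;Y) = H(X) + H(Y) - H(X,Y)
  = 1.4056 + 1.4056 - 1.4056
  = 1.4056 bits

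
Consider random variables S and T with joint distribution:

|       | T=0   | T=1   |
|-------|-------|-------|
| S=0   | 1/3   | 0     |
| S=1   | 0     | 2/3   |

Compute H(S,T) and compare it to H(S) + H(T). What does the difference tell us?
Marginal P(S) (row sums):
  P(S=0) = 1/3 + 0 = 1/3
  P(S=1) = 0 + 2/3 = 2/3
Marginal P(T) (column sums):
  P(T=0) = 1/3 + 0 = 1/3
  P(T=1) = 0 + 2/3 = 2/3

H(S,T) = -[(1/3)·log₂(1/3) + (2/3)·log₂(2/3)]
  = 0.5283 + 0.3900
  = 0.9183 bits
H(S) = -[(1/3)·log₂(1/3) + (2/3)·log₂(2/3)]
  = 0.5283 + 0.3900
  = 0.9183 bits
H(T) = -[(1/3)·log₂(1/3) + (2/3)·log₂(2/3)]
  = 0.5283 + 0.3900
  = 0.9183 bits

H(S) + H(T) = 0.9183 + 0.9183 = 1.8366 bits
Difference: H(S) + H(T) - H(S,T) = 1.8366 - 0.9183 = 0.9183 bits = I(S;T)

The difference is the mutual information; it is positive here, so S and T are dependent (knowing one reduces uncertainty about the other by 0.9183 bits).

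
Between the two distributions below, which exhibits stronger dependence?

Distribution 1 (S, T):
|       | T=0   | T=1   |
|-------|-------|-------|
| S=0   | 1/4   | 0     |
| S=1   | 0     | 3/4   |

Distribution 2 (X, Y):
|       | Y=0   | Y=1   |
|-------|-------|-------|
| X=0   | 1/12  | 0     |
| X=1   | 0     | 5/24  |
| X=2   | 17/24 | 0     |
Distribution 1 (S, T):
Marginal P(S) (row sums):
  P(S=0) = 1/4 + 0 = 1/4
  P(S=1) = 0 + 3/4 = 3/4
Marginal P(T) (column sums):
  P(T=0) = 1/4 + 0 = 1/4
  P(T=1) = 0 + 3/4 = 3/4

H(S) = -[(1/4)·log₂(1/4) + (3/4)·log₂(3/4)]
  = 0.5000 + 0.3113
  = 0.8113 bits
H(T) = -[(1/4)·log₂(1/4) + (3/4)·log₂(3/4)]
  = 0.5000 + 0.3113
  = 0.8113 bits
H(S,T) = -[(1/4)·log₂(1/4) + (3/4)·log₂(3/4)]
  = 0.5000 + 0.3113
  = 0.8113 bits

I(S;T) = H(S) + H(T) - H(S,T)
  = 0.8113 + 0.8113 - 0.8113
  = 0.8113 bits

Distribution 2 (X, Y):
Marginal P(X) (row sums):
  P(X=0) = 1/12 + 0 = 1/12
  P(X=1) = 0 + 5/24 = 5/24
  P(X=2) = 17/24 + 0 = 17/24
Marginal P(Y) (column sums):
  P(Y=0) = 1/12 + 0 + 17/24 = 19/24
  P(Y=1) = 0 + 5/24 + 0 = 5/24

H(X) = -[(1/12)·log₂(1/12) + (5/24)·log₂(5/24) + (17/24)·log₂(17/24)]
  = 0.2987 + 0.4715 + 0.3524
  = 1.1226 bits
H(Y) = -[(19/24)·log₂(19/24) + (5/24)·log₂(5/24)]
  = 0.2668 + 0.4715
  = 0.7383 bits
H(X,Y) = -[(1/12)·log₂(1/12) + (5/24)·log₂(5/24) + (17/24)·log₂(17/24)]
  = 0.2987 + 0.4715 + 0.3524
  = 1.1226 bits

I(X;Y) = H(X) + H(Y) - H(X,Y)
  = 1.1226 + 0.7383 - 1.1226
  = 0.7383 bits

I(S;T) = 0.8113 bits > I(X;Y) = 0.7383 bits, so (S, T) has the higher mutual information (stronger dependence).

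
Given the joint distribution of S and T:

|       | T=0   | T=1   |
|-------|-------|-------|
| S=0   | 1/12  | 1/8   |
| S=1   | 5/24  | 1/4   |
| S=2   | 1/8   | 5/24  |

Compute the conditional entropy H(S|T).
Marginal P(T) (column sums):
  P(T=0) = 1/12 + 5/24 + 1/8 = 5/12
  P(T=1) = 1/8 + 1/4 + 5/24 = 7/12

H(S|T) = -Σ P(S,T)·log₂ P(S|T), where P(S|T) = P(S,T) / P(T)
  (S=0,T=0): P(S|T) = (1/12)/(5/12) = 1/5;  -(1/12)·log₂(1/5) = 0.1935
  (S=0,T=1): P(S|T) = (1/8)/(7/12) = 3/14;  -(1/8)·log₂(3/14) = 0.2778
  (S=1,T=0): P(S|T) = (5/24)/(5/12) = 1/2;  -(5/24)·log₂(1/2) = 0.2083
  (S=1,T=1): P(S|T) = (1/4)/(7/12) = 3/7;  -(1/4)·log₂(3/7) = 0.3056
  (S=2,T=0): P(S|T) = (1/8)/(5/12) = 3/10;  -(1/8)·log₂(3/10) = 0.2171
  (S=2,T=1): P(S|T) = (5/24)/(7/12) = 5/14;  -(5/24)·log₂(5/14) = 0.3095
H(S|T) = 0.1935 + 0.2778 + 0.2083 + 0.3056 + 0.2171 + 0.3095
  = 1.5118 bits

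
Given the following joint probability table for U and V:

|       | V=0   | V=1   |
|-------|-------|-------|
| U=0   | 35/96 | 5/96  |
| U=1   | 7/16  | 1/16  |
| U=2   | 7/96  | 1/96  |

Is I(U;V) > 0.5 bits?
Marginal P(U) (row sums):
  P(U=0) = 35/96 + 5/96 = 5/12
  P(U=1) = 7/16 + 1/16 = 1/2
  P(U=2) = 7/96 + 1/96 = 1/12
Marginal P(V) (column sums):
  P(V=0) = 35/96 + 7/16 + 7/96 = 7/8
  P(V=1) = 5/96 + 1/16 + 1/96 = 1/8

H(U) = -[(5/12)·log₂(5/12) + (1/2)·log₂(1/2) + (1/12)·log₂(1/12)]
  = 0.5263 + 0.5000 + 0.2987
  = 1.3250 bits
H(V) = -[(7/8)·log₂(7/8) + (1/8)·log₂(1/8)]
  = 0.1686 + 0.3750
  = 0.5436 bits
H(U,V) = -[(35/96)·log₂(35/96) + (5/96)·log₂(5/96) + (7/16)·log₂(7/16) + (1/16)·log₂(1/16) + (7/96)·log₂(7/96) + (1/96)·log₂(1/96)]
  = 0.5307 + 0.2220 + 0.5218 + 0.2500 + 0.2755 + 0.0686
  = 1.8686 bits

I(U;V) = H(U) + H(V) - H(U,V)
  = 1.3250 + 0.5436 - 1.8686
  = 0.0000 bits

No. I(U;V) = 0.0000 bits, which is ≤ 0.5 bits.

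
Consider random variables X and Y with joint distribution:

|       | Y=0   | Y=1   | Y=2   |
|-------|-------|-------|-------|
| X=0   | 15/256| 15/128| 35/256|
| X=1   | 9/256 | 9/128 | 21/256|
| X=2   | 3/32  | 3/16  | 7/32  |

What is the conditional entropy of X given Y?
Marginal P(Y) (column sums):
  P(Y=0) = 15/256 + 9/256 + 3/32 = 3/16
  P(Y=1) = 15/128 + 9/128 + 3/16 = 3/8
  P(Y=2) = 35/256 + 21/256 + 7/32 = 7/16

H(X|Y) = -Σ P(X,Y)·log₂ P(X|Y), where P(X|Y) = P(X,Y) / P(Y)
  (X=0,Y=0): P(X|Y) = (15/256)/(3/16) = 5/16;  -(15/256)·log₂(5/16) = 0.0983
  (X=0,Y=1): P(X|Y) = (15/128)/(3/8) = 5/16;  -(15/128)·log₂(5/16) = 0.1966
  (X=0,Y=2): P(X|Y) = (35/256)/(7/16) = 5/16;  -(35/256)·log₂(5/16) = 0.2294
  (X=1,Y=0): P(X|Y) = (9/256)/(3/16) = 3/16;  -(9/256)·log₂(3/16) = 0.0849
  (X=1,Y=1): P(X|Y) = (9/128)/(3/8) = 3/16;  -(9/128)·log₂(3/16) = 0.1698
  (X=1,Y=2): P(X|Y) = (21/256)/(7/16) = 3/16;  -(21/256)·log₂(3/16) = 0.1981
  (X=2,Y=0): P(X|Y) = (3/32)/(3/16) = 1/2;  -(3/32)·log₂(1/2) = 0.0938
  (X=2,Y=1): P(X|Y) = (3/16)/(3/8) = 1/2;  -(3/16)·log₂(1/2) = 0.1875
  (X=2,Y=2): P(X|Y) = (7/32)/(7/16) = 1/2;  -(7/32)·log₂(1/2) = 0.2188
H(X|Y) = 0.0983 + 0.1966 + 0.2294 + 0.0849 + 0.1698 + 0.1981 + 0.0938 + 0.1875 + 0.2188
  = 1.4772 bits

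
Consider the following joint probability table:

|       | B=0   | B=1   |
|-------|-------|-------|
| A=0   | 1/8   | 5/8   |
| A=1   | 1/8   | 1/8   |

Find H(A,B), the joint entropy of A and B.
H(A,B) = -Σ P(A,B) log₂ P(A,B), summed over the non-zero cells:
H(A,B) = -[(1/8)·log₂(1/8) + (5/8)·log₂(5/8) + (1/8)·log₂(1/8) + (1/8)·log₂(1/8)]
  = 0.3750 + 0.4238 + 0.3750 + 0.3750
  = 1.5488 bits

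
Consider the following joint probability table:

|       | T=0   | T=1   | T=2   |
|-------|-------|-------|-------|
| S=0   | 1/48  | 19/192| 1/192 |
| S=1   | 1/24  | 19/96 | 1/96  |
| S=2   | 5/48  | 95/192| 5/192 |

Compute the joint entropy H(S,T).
H(S,T) = -Σ P(S,T) log₂ P(S,T), summed over the non-zero cells:
H(S,T) = -[(1/48)·log₂(1/48) + (19/192)·log₂(19/192) + (1/192)·log₂(1/192) + (1/24)·log₂(1/24) + (19/96)·log₂(19/96) + (1/96)·log₂(1/96) + (5/48)·log₂(5/48) + (95/192)·log₂(95/192) + (5/192)·log₂(5/192)]
  = 0.1164 + 0.3302 + 0.0395 + 0.1910 + 0.4625 + 0.0686 + 0.3399 + 0.5023 + 0.1371
  = 2.1875 bits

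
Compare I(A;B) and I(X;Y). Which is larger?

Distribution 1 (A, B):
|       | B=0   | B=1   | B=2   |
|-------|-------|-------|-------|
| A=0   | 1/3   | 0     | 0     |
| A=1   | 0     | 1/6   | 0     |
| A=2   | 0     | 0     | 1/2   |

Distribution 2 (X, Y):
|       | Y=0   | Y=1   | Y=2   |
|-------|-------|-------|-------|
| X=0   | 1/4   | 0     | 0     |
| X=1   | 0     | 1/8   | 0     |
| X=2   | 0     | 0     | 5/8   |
Distribution 1 (A, B):
Marginal P(A) (row sums):
  P(A=0) = 1/3 + 0 + 0 = 1/3
  P(A=1) = 0 + 1/6 + 0 = 1/6
  P(A=2) = 0 + 0 + 1/2 = 1/2
Marginal P(B) (column sums):
  P(B=0) = 1/3 + 0 + 0 = 1/3
  P(B=1) = 0 + 1/6 + 0 = 1/6
  P(B=2) = 0 + 0 + 1/2 = 1/2

H(A) = -[(1/3)·log₂(1/3) + (1/6)·log₂(1/6) + (1/2)·log₂(1/2)]
  = 0.5283 + 0.4308 + 0.5000
  = 1.4591 bits
H(B) = -[(1/3)·log₂(1/3) + (1/6)·log₂(1/6) + (1/2)·log₂(1/2)]
  = 0.5283 + 0.4308 + 0.5000
  = 1.4591 bits
H(A,B) = -[(1/3)·log₂(1/3) + (1/6)·log₂(1/6) + (1/2)·log₂(1/2)]
  = 0.5283 + 0.4308 + 0.5000
  = 1.4591 bits

I(A;B) = H(A) + H(B) - H(A,B)
  = 1.4591 + 1.4591 - 1.4591
  = 1.4591 bits

Distribution 2 (X, Y):
Marginal P(X) (row sums):
  P(X=0) = 1/4 + 0 + 0 = 1/4
  P(X=1) = 0 + 1/8 + 0 = 1/8
  P(X=2) = 0 + 0 + 5/8 = 5/8
Marginal P(Y) (column sums):
  P(Y=0) = 1/4 + 0 + 0 = 1/4
  P(Y=1) = 0 + 1/8 + 0 = 1/8
  P(Y=2) = 0 + 0 + 5/8 = 5/8

H(X) = -[(1/4)·log₂(1/4) + (1/8)·log₂(1/8) + (5/8)·log₂(5/8)]
  = 0.5000 + 0.3750 + 0.4238
  = 1.2988 bits
H(Y) = -[(1/4)·log₂(1/4) + (1/8)·log₂(1/8) + (5/8)·log₂(5/8)]
  = 0.5000 + 0.3750 + 0.4238
  = 1.2988 bits
H(X,Y) = -[(1/4)·log₂(1/4) + (1/8)·log₂(1/8) + (5/8)·log₂(5/8)]
  = 0.5000 + 0.3750 + 0.4238
  = 1.2988 bits

I(X;Y) = H(X) + H(Y) - H(X,Y)
  = 1.2988 + 1.2988 - 1.2988
  = 1.2988 bits

I(A;B) = 1.4591 bits > I(X;Y) = 1.2988 bits, so (A, B) has the higher mutual information (stronger dependence).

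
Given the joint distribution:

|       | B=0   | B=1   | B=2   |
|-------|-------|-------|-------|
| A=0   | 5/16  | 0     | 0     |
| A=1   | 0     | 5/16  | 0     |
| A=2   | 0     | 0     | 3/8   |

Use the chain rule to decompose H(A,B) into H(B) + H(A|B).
By the chain rule: H(A,B) = H(B) + H(A|B)

Marginal P(B) (column sums):
  P(B=0) = 5/16 + 0 + 0 = 5/16
  P(B=1) = 0 + 5/16 + 0 = 5/16
  P(B=2) = 0 + 0 + 3/8 = 3/8
H(B) = -[(5/16)·log₂(5/16) + (5/16)·log₂(5/16) + (3/8)·log₂(3/8)]
  = 0.5244 + 0.5244 + 0.5306
  = 1.5794 bits
H(A|B) = -Σ P(A,B)·log₂ P(A|B), where P(A|B) = P(A,B) / P(B)
  (cells with P(A,B) = 0 contribute 0)
  (A=0,B=0): P(A|B) = (5/16)/(5/16) = 1;  -(5/16)·log₂(1) = 0.0000
  (A=1,B=1): P(A|B) = (5/16)/(5/16) = 1;  -(5/16)·log₂(1) = 0.0000
  (A=2,B=2): P(A|B) = (3/8)/(3/8) = 1;  -(3/8)·log₂(1) = 0.0000
H(A|B) = 0.0000 + 0.0000 + 0.0000
  = 0.0000 bits

H(A,B) = H(B) + H(A|B) = 1.5794 + 0.0000 = 1.5794 bits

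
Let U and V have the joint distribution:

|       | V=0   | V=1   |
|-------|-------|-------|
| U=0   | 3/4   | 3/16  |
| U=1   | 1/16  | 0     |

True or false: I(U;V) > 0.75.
Marginal P(U) (row sums):
  P(U=0) = 3/4 + 3/16 = 15/16
  P(U=1) = 1/16 + 0 = 1/16
Marginal P(V) (column sums):
  P(V=0) = 3/4 + 1/16 = 13/16
  P(V=1) = 3/16 + 0 = 3/16

H(U) = -[(15/16)·log₂(15/16) + (1/16)·log₂(1/16)]
  = 0.0873 + 0.2500
  = 0.3373 bits
H(V) = -[(13/16)·log₂(13/16) + (3/16)·log₂(3/16)]
  = 0.2434 + 0.4528
  = 0.6962 bits
H(U,V) = -[(3/4)·log₂(3/4) + (3/16)·log₂(3/16) + (1/16)·log₂(1/16)]
  = 0.3113 + 0.4528 + 0.2500
  = 1.0141 bits

I(U;V) = H(U) + H(V) - H(U,V)
  = 0.3373 + 0.6962 - 1.0141
  = 0.0194 bits

False. I(U;V) = 0.0194 bits, which is ≤ 0.75 bits.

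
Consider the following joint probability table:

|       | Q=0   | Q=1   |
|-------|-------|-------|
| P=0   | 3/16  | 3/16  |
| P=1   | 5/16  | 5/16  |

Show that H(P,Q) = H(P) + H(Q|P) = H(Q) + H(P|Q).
Marginal P(P) (row sums):
  P(P=0) = 3/16 + 3/16 = 3/8
  P(P=1) = 5/16 + 5/16 = 5/8
Marginal P(Q) (column sums):
  P(Q=0) = 3/16 + 5/16 = 1/2
  P(Q=1) = 3/16 + 5/16 = 1/2

Decomposition 1: H(P) + H(Q|P)
H(P) = -[(3/8)·log₂(3/8) + (5/8)·log₂(5/8)]
  = 0.5306 + 0.4238
  = 0.9544 bits
H(Q|P) = -Σ P(P,Q)·log₂ P(Q|P), where P(Q|P) = P(P,Q) / P(P)
  (P=0,Q=0): P(Q|P) = (3/16)/(3/8) = 1/2;  -(3/16)·log₂(1/2) = 0.1875
  (P=0,Q=1): P(Q|P) = (3/16)/(3/8) = 1/2;  -(3/16)·log₂(1/2) = 0.1875
  (P=1,Q=0): P(Q|P) = (5/16)/(5/8) = 1/2;  -(5/16)·log₂(1/2) = 0.3125
  (P=1,Q=1): P(Q|P) = (5/16)/(5/8) = 1/2;  -(5/16)·log₂(1/2) = 0.3125
H(Q|P) = 0.1875 + 0.1875 + 0.3125 + 0.3125
  = 1.0000 bits
H(P) + H(Q|P) = 0.9544 + 1.0000 = 1.9544 bits

Decomposition 2: H(Q) + H(P|Q)
H(Q) = -[(1/2)·log₂(1/2) + (1/2)·log₂(1/2)]
  = 0.5000 + 0.5000
  = 1.0000 bits
H(P|Q) = -Σ P(P,Q)·log₂ P(P|Q), where P(P|Q) = P(P,Q) / P(Q)
  (P=0,Q=0): P(P|Q) = (3/16)/(1/2) = 3/8;  -(3/16)·log₂(3/8) = 0.2653
  (P=0,Q=1): P(P|Q) = (3/16)/(1/2) = 3/8;  -(3/16)·log₂(3/8) = 0.2653
  (P=1,Q=0): P(P|Q) = (5/16)/(1/2) = 5/8;  -(5/16)·log₂(5/8) = 0.2119
  (P=1,Q=1): P(P|Q) = (5/16)/(1/2) = 5/8;  -(5/16)·log₂(5/8) = 0.2119
H(P|Q) = 0.2653 + 0.2653 + 0.2119 + 0.2119
  = 0.9544 bits
H(Q) + H(P|Q) = 1.0000 + 0.9544 = 1.9544 bits

Direct computation of the joint entropy:
H(P,Q) = -[(3/16)·log₂(3/16) + (3/16)·log₂(3/16) + (5/16)·log₂(5/16) + (5/16)·log₂(5/16)]
  = 0.4528 + 0.4528 + 0.5244 + 0.5244
  = 1.9544 bits

All three agree: H(P,Q) = 1.9544 bits ✓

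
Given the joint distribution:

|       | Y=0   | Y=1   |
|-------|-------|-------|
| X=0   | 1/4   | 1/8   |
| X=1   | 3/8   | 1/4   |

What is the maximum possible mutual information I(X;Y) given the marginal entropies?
The upper bound on mutual information is I(X;Y) ≤ min(H(X), H(Y)).

Marginal P(X) (row sums):
  P(X=0) = 1/4 + 1/8 = 3/8
  P(X=1) = 3/8 + 1/4 = 5/8
Marginal P(Y) (column sums):
  P(Y=0) = 1/4 + 3/8 = 5/8
  P(Y=1) = 1/8 + 1/4 = 3/8

H(X) = -[(3/8)·log₂(3/8) + (5/8)·log₂(5/8)]
  = 0.5306 + 0.4238
  = 0.9544 bits
H(Y) = -[(5/8)·log₂(5/8) + (3/8)·log₂(3/8)]
  = 0.4238 + 0.5306
  = 0.9544 bits

Maximum possible I(X;Y) = min(0.9544, 0.9544) = 0.9544 bits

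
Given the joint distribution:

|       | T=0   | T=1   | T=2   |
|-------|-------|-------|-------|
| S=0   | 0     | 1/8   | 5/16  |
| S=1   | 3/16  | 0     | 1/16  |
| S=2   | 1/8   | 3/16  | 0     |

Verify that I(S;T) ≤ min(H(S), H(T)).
Marginal P(S) (row sums):
  P(S=0) = 0 + 1/8 + 5/16 = 7/16
  P(S=1) = 3/16 + 0 + 1/16 = 1/4
  P(S=2) = 1/8 + 3/16 + 0 = 5/16
Marginal P(T) (column sums):
  P(T=0) = 0 + 3/16 + 1/8 = 5/16
  P(T=1) = 1/8 + 0 + 3/16 = 5/16
  P(T=2) = 5/16 + 1/16 + 0 = 3/8

H(S) = -[(7/16)·log₂(7/16) + (1/4)·log₂(1/4) + (5/16)·log₂(5/16)]
  = 0.5218 + 0.5000 + 0.5244
  = 1.5462 bits
H(T) = -[(5/16)·log₂(5/16) + (5/16)·log₂(5/16) + (3/8)·log₂(3/8)]
  = 0.5244 + 0.5244 + 0.5306
  = 1.5794 bits
H(S,T) = -[(1/8)·log₂(1/8) + (5/16)·log₂(5/16) + (3/16)·log₂(3/16) + (1/16)·log₂(1/16) + (1/8)·log₂(1/8) + (3/16)·log₂(3/16)]
  = 0.3750 + 0.5244 + 0.4528 + 0.2500 + 0.3750 + 0.4528
  = 2.4300 bits

I(S;T) = H(S) + H(T) - H(S,T)
  = 1.5462 + 1.5794 - 2.4300
  = 0.6956 bits

min(H(S), H(T)) = min(1.5462, 1.5794) = 1.5462 bits
Since 0.6956 ≤ 1.5462, the bound is satisfied ✓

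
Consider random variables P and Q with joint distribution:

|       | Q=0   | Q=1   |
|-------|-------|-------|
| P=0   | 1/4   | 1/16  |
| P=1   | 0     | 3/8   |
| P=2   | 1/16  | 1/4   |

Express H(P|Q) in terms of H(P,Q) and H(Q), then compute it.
H(P|Q) = H(P,Q) - H(Q)

Marginal P(Q) (column sums):
  P(Q=0) = 1/4 + 0 + 1/16 = 5/16
  P(Q=1) = 1/16 + 3/8 + 1/4 = 11/16

H(P,Q) = -[(1/4)·log₂(1/4) + (1/16)·log₂(1/16) + (3/8)·log₂(3/8) + (1/16)·log₂(1/16) + (1/4)·log₂(1/4)]
  = 0.5000 + 0.2500 + 0.5306 + 0.2500 + 0.5000
  = 2.0306 bits
H(Q) = -[(5/16)·log₂(5/16) + (11/16)·log₂(11/16)]
  = 0.5244 + 0.3716
  = 0.8960 bits

H(P|Q) = 2.0306 - 0.8960 = 1.1346 bits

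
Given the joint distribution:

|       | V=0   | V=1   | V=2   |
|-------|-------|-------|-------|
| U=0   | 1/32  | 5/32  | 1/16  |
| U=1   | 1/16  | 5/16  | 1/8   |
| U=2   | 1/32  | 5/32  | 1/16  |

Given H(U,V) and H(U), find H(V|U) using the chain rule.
From the chain rule: H(U,V) = H(U) + H(V|U)
Therefore: H(V|U) = H(U,V) - H(U)

H(U,V) = -[(1/32)·log₂(1/32) + (5/32)·log₂(5/32) + (1/16)·log₂(1/16) + (1/16)·log₂(1/16) + (5/16)·log₂(5/16) + (1/8)·log₂(1/8) + (1/32)·log₂(1/32) + (5/32)·log₂(5/32) + (1/16)·log₂(1/16)]
  = 0.1563 + 0.4184 + 0.2500 + 0.2500 + 0.5244 + 0.3750 + 0.1563 + 0.4184 + 0.2500
  = 2.7988 bits
Marginal P(U) (row sums):
  P(U=0) = 1/32 + 5/32 + 1/16 = 1/4
  P(U=1) = 1/16 + 5/16 + 1/8 = 1/2
  P(U=2) = 1/32 + 5/32 + 1/16 = 1/4
H(U) = -[(1/4)·log₂(1/4) + (1/2)·log₂(1/2) + (1/4)·log₂(1/4)]
  = 0.5000 + 0.5000 + 0.5000
  = 1.5000 bits

H(V|U) = 2.7988 - 1.5000 = 1.2988 bits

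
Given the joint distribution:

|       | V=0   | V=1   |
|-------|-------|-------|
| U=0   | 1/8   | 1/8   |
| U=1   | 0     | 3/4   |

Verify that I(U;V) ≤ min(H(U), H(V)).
Marginal P(U) (row sums):
  P(U=0) = 1/8 + 1/8 = 1/4
  P(U=1) = 0 + 3/4 = 3/4
Marginal P(V) (column sums):
  P(V=0) = 1/8 + 0 = 1/8
  P(V=1) = 1/8 + 3/4 = 7/8

H(U) = -[(1/4)·log₂(1/4) + (3/4)·log₂(3/4)]
  = 0.5000 + 0.3113
  = 0.8113 bits
H(V) = -[(1/8)·log₂(1/8) + (7/8)·log₂(7/8)]
  = 0.3750 + 0.1686
  = 0.5436 bits
H(U,V) = -[(1/8)·log₂(1/8) + (1/8)·log₂(1/8) + (3/4)·log₂(3/4)]
  = 0.3750 + 0.3750 + 0.3113
  = 1.0613 bits

I(U;V) = H(U) + H(V) - H(U,V)
  = 0.8113 + 0.5436 - 1.0613
  = 0.2936 bits

min(H(U), H(V)) = min(0.8113, 0.5436) = 0.5436 bits
Since 0.2936 ≤ 0.5436, the bound is satisfied ✓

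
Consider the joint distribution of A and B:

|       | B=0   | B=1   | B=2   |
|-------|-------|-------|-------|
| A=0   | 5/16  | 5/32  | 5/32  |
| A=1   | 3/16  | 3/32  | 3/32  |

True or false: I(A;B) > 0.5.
Marginal P(A) (row sums):
  P(A=0) = 5/16 + 5/32 + 5/32 = 5/8
  P(A=1) = 3/16 + 3/32 + 3/32 = 3/8
Marginal P(B) (column sums):
  P(B=0) = 5/16 + 3/16 = 1/2
  P(B=1) = 5/32 + 3/32 = 1/4
  P(B=2) = 5/32 + 3/32 = 1/4

H(A) = -[(5/8)·log₂(5/8) + (3/8)·log₂(3/8)]
  = 0.4238 + 0.5306
  = 0.9544 bits
H(B) = -[(1/2)·log₂(1/2) + (1/4)·log₂(1/4) + (1/4)·log₂(1/4)]
  = 0.5000 + 0.5000 + 0.5000
  = 1.5000 bits
H(A,B) = -[(5/16)·log₂(5/16) + (5/32)·log₂(5/32) + (5/32)·log₂(5/32) + (3/16)·log₂(3/16) + (3/32)·log₂(3/32) + (3/32)·log₂(3/32)]
  = 0.5244 + 0.4184 + 0.4184 + 0.4528 + 0.3202 + 0.3202
  = 2.4544 bits

I(A;B) = H(A) + H(B) - H(A,B)
  = 0.9544 + 1.5000 - 2.4544
  = 0.0000 bits

False. I(A;B) = 0.0000 bits, which is ≤ 0.5 bits.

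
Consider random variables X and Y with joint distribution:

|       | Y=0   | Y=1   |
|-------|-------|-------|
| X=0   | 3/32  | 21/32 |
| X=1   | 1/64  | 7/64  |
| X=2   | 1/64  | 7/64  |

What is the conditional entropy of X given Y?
Marginal P(Y) (column sums):
  P(Y=0) = 3/32 + 1/64 + 1/64 = 1/8
  P(Y=1) = 21/32 + 7/64 + 7/64 = 7/8

H(X|Y) = -Σ P(X,Y)·log₂ P(X|Y), where P(X|Y) = P(X,Y) / P(Y)
  (X=0,Y=0): P(X|Y) = (3/32)/(1/8) = 3/4;  -(3/32)·log₂(3/4) = 0.0389
  (X=0,Y=1): P(X|Y) = (21/32)/(7/8) = 3/4;  -(21/32)·log₂(3/4) = 0.2724
  (X=1,Y=0): P(X|Y) = (1/64)/(1/8) = 1/8;  -(1/64)·log₂(1/8) = 0.0469
  (X=1,Y=1): P(X|Y) = (7/64)/(7/8) = 1/8;  -(7/64)·log₂(1/8) = 0.3281
  (X=2,Y=0): P(X|Y) = (1/64)/(1/8) = 1/8;  -(1/64)·log₂(1/8) = 0.0469
  (X=2,Y=1): P(X|Y) = (7/64)/(7/8) = 1/8;  -(7/64)·log₂(1/8) = 0.3281
H(X|Y) = 0.0389 + 0.2724 + 0.0469 + 0.3281 + 0.0469 + 0.3281
  = 1.0613 bits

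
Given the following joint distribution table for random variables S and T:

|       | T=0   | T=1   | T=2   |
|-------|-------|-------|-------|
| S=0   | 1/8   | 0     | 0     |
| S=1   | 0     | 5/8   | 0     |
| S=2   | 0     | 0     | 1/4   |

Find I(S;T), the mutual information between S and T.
Marginal P(S) (row sums):
  P(S=0) = 1/8 + 0 + 0 = 1/8
  P(S=1) = 0 + 5/8 + 0 = 5/8
  P(S=2) = 0 + 0 + 1/4 = 1/4
Marginal P(T) (column sums):
  P(T=0) = 1/8 + 0 + 0 = 1/8
  P(T=1) = 0 + 5/8 + 0 = 5/8
  P(T=2) = 0 + 0 + 1/4 = 1/4

H(S) = -[(1/8)·log₂(1/8) + (5/8)·log₂(5/8) + (1/4)·log₂(1/4)]
  = 0.3750 + 0.4238 + 0.5000
  = 1.2988 bits
H(T) = -[(1/8)·log₂(1/8) + (5/8)·log₂(5/8) + (1/4)·log₂(1/4)]
  = 0.3750 + 0.4238 + 0.5000
  = 1.2988 bits
H(S,T) = -[(1/8)·log₂(1/8) + (5/8)·log₂(5/8) + (1/4)·log₂(1/4)]
  = 0.3750 + 0.4238 + 0.5000
  = 1.2988 bits

I(S;T) = H(S) + H(T) - H(S,T)
  = 1.2988 + 1.2988 - 1.2988
  = 1.2988 bits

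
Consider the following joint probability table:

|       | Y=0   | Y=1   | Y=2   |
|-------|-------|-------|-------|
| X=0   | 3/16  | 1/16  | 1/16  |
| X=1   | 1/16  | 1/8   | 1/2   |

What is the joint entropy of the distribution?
H(X,Y) = -Σ P(X,Y) log₂ P(X,Y), summed over the non-zero cells:
H(X,Y) = -[(3/16)·log₂(3/16) + (1/16)·log₂(1/16) + (1/16)·log₂(1/16) + (1/16)·log₂(1/16) + (1/8)·log₂(1/8) + (1/2)·log₂(1/2)]
  = 0.4528 + 0.2500 + 0.2500 + 0.2500 + 0.3750 + 0.5000
  = 2.0778 bits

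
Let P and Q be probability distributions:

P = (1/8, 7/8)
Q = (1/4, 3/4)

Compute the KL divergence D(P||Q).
D(P||Q) = Σ P(i) log₂(P(i)/Q(i))
  i=0: (1/8) × log₂((1/8)/(1/4)) = (1/8) × log₂(1/2) = -0.1250
  i=1: (7/8) × log₂((7/8)/(3/4)) = (7/8) × log₂(7/6) = 0.1946
D(P||Q) = -0.1250 + 0.1946
  = 0.0696 bits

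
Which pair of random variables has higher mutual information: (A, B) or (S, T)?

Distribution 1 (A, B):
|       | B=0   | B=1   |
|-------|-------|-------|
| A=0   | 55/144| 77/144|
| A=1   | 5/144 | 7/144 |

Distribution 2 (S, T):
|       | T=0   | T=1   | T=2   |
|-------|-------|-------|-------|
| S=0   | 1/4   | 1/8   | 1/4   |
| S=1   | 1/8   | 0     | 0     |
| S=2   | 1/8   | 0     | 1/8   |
Distribution 1 (A, B):
Marginal P(A) (row sums):
  P(A=0) = 55/144 + 77/144 = 11/12
  P(A=1) = 5/144 + 7/144 = 1/12
Marginal P(B) (column sums):
  P(B=0) = 55/144 + 5/144 = 5/12
  P(B=1) = 77/144 + 7/144 = 7/12

H(A) = -[(11/12)·log₂(11/12) + (1/12)·log₂(1/12)]
  = 0.1151 + 0.2987
  = 0.4138 bits
H(B) = -[(5/12)·log₂(5/12) + (7/12)·log₂(7/12)]
  = 0.5263 + 0.4536
  = 0.9799 bits
H(A,B) = -[(55/144)·log₂(55/144) + (77/144)·log₂(77/144) + (5/144)·log₂(5/144) + (7/144)·log₂(7/144)]
  = 0.5304 + 0.4829 + 0.1683 + 0.2121
  = 1.3937 bits

I(A;B) = H(A) + H(B) - H(A,B)
  = 0.4138 + 0.9799 - 1.3937
  = 0.0000 bits

Distribution 2 (S, T):
Marginal P(S) (row sums):
  P(S=0) = 1/4 + 1/8 + 1/4 = 5/8
  P(S=1) = 1/8 + 0 + 0 = 1/8
  P(S=2) = 1/8 + 0 + 1/8 = 1/4
Marginal P(T) (column sums):
  P(T=0) = 1/4 + 1/8 + 1/8 = 1/2
  P(T=1) = 1/8 + 0 + 0 = 1/8
  P(T=2) = 1/4 + 0 + 1/8 = 3/8

H(S) = -[(5/8)·log₂(5/8) + (1/8)·log₂(1/8) + (1/4)·log₂(1/4)]
  = 0.4238 + 0.3750 + 0.5000
  = 1.2988 bits
H(T) = -[(1/2)·log₂(1/2) + (1/8)·log₂(1/8) + (3/8)·log₂(3/8)]
  = 0.5000 + 0.3750 + 0.5306
  = 1.4056 bits
H(S,T) = -[(1/4)·log₂(1/4) + (1/8)·log₂(1/8) + (1/4)·log₂(1/4) + (1/8)·log₂(1/8) + (1/8)·log₂(1/8) + (1/8)·log₂(1/8)]
  = 0.5000 + 0.3750 + 0.5000 + 0.3750 + 0.3750 + 0.3750
  = 2.5000 bits

I(S;T) = H(S) + H(T) - H(S,T)
  = 1.2988 + 1.4056 - 2.5000
  = 0.2044 bits

I(S;T) = 0.2044 bits > I(A;B) = 0.0000 bits, so (S, T) has the higher mutual information (stronger dependence).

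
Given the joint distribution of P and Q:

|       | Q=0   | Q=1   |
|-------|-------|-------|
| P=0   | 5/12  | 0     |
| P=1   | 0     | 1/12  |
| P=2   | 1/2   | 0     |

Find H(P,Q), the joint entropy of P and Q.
H(P,Q) = -Σ P(P,Q) log₂ P(P,Q), summed over the non-zero cells:
H(P,Q) = -[(5/12)·log₂(5/12) + (1/12)·log₂(1/12) + (1/2)·log₂(1/2)]
  = 0.5263 + 0.2987 + 0.5000
  = 1.3250 bits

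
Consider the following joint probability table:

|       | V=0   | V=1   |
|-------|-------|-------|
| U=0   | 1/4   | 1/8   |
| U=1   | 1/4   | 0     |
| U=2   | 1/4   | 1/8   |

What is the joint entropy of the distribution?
H(U,V) = -Σ P(U,V) log₂ P(U,V), summed over the non-zero cells:
H(U,V) = -[(1/4)·log₂(1/4) + (1/8)·log₂(1/8) + (1/4)·log₂(1/4) + (1/4)·log₂(1/4) + (1/8)·log₂(1/8)]
  = 0.5000 + 0.3750 + 0.5000 + 0.5000 + 0.3750
  = 2.2500 bits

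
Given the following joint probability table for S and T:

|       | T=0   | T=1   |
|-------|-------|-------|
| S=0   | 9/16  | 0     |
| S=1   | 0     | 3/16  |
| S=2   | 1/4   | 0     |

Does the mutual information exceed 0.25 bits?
Marginal P(S) (row sums):
  P(S=0) = 9/16 + 0 = 9/16
  P(S=1) = 0 + 3/16 = 3/16
  P(S=2) = 1/4 + 0 = 1/4
Marginal P(T) (column sums):
  P(T=0) = 9/16 + 0 + 1/4 = 13/16
  P(T=1) = 0 + 3/16 + 0 = 3/16

H(S) = -[(9/16)·log₂(9/16) + (3/16)·log₂(3/16) + (1/4)·log₂(1/4)]
  = 0.4669 + 0.4528 + 0.5000
  = 1.4197 bits
H(T) = -[(13/16)·log₂(13/16) + (3/16)·log₂(3/16)]
  = 0.2434 + 0.4528
  = 0.6962 bits
H(S,T) = -[(9/16)·log₂(9/16) + (3/16)·log₂(3/16) + (1/4)·log₂(1/4)]
  = 0.4669 + 0.4528 + 0.5000
  = 1.4197 bits

I(S;T) = H(S) + H(T) - H(S,T)
  = 1.4197 + 0.6962 - 1.4197
  = 0.6962 bits

Yes. I(S;T) = 0.6962 bits, which is > 0.25 bits.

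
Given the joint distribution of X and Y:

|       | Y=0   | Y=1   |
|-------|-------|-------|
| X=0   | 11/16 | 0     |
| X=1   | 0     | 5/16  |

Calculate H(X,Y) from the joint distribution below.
H(X,Y) = -Σ P(X,Y) log₂ P(X,Y), summed over the non-zero cells:
H(X,Y) = -[(11/16)·log₂(11/16) + (5/16)·log₂(5/16)]
  = 0.3716 + 0.5244
  = 0.8960 bits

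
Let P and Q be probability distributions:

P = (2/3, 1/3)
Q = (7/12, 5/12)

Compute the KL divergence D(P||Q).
D(P||Q) = Σ P(i) log₂(P(i)/Q(i))
  i=0: (2/3) × log₂((2/3)/(7/12)) = (2/3) × log₂(8/7) = 0.1284
  i=1: (1/3) × log₂((1/3)/(5/12)) = (1/3) × log₂(4/5) = -0.1073
D(P||Q) = 0.1284 - 0.1073
  = 0.0211 bits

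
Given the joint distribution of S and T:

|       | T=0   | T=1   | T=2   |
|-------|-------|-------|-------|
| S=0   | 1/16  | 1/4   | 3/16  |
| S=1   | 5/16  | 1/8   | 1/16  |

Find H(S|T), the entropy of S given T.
Marginal P(T) (column sums):
  P(T=0) = 1/16 + 5/16 = 3/8
  P(T=1) = 1/4 + 1/8 = 3/8
  P(T=2) = 3/16 + 1/16 = 1/4

H(S|T) = -Σ P(S,T)·log₂ P(S|T), where P(S|T) = P(S,T) / P(T)
  (S=0,T=0): P(S|T) = (1/16)/(3/8) = 1/6;  -(1/16)·log₂(1/6) = 0.1616
  (S=0,T=1): P(S|T) = (1/4)/(3/8) = 2/3;  -(1/4)·log₂(2/3) = 0.1462
  (S=0,T=2): P(S|T) = (3/16)/(1/4) = 3/4;  -(3/16)·log₂(3/4) = 0.0778
  (S=1,T=0): P(S|T) = (5/16)/(3/8) = 5/6;  -(5/16)·log₂(5/6) = 0.0822
  (S=1,T=1): P(S|T) = (1/8)/(3/8) = 1/3;  -(1/8)·log₂(1/3) = 0.1981
  (S=1,T=2): P(S|T) = (1/16)/(1/4) = 1/4;  -(1/16)·log₂(1/4) = 0.1250
H(S|T) = 0.1616 + 0.1462 + 0.0778 + 0.0822 + 0.1981 + 0.1250
  = 0.7909 bits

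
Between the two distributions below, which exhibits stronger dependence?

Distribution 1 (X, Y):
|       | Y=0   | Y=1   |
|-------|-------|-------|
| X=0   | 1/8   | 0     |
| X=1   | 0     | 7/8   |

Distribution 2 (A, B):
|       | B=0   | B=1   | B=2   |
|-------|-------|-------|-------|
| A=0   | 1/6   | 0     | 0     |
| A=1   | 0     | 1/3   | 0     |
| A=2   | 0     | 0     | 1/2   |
Distribution 1 (X, Y):
Marginal P(X) (row sums):
  P(X=0) = 1/8 + 0 = 1/8
  P(X=1) = 0 + 7/8 = 7/8
Marginal P(Y) (column sums):
  P(Y=0) = 1/8 + 0 = 1/8
  P(Y=1) = 0 + 7/8 = 7/8

H(X) = -[(1/8)·log₂(1/8) + (7/8)·log₂(7/8)]
  = 0.3750 + 0.1686
  = 0.5436 bits
H(Y) = -[(1/8)·log₂(1/8) + (7/8)·log₂(7/8)]
  = 0.3750 + 0.1686
  = 0.5436 bits
H(X,Y) = -[(1/8)·log₂(1/8) + (7/8)·log₂(7/8)]
  = 0.3750 + 0.1686
  = 0.5436 bits

I(X;Y) = H(X) + H(Y) - H(X,Y)
  = 0.5436 + 0.5436 - 0.5436
  = 0.5436 bits

Distribution 2 (A, B):
Marginal P(A) (row sums):
  P(A=0) = 1/6 + 0 + 0 = 1/6
  P(A=1) = 0 + 1/3 + 0 = 1/3
  P(A=2) = 0 + 0 + 1/2 = 1/2
Marginal P(B) (column sums):
  P(B=0) = 1/6 + 0 + 0 = 1/6
  P(B=1) = 0 + 1/3 + 0 = 1/3
  P(B=2) = 0 + 0 + 1/2 = 1/2

H(A) = -[(1/6)·log₂(1/6) + (1/3)·log₂(1/3) + (1/2)·log₂(1/2)]
  = 0.4308 + 0.5283 + 0.5000
  = 1.4591 bits
H(B) = -[(1/6)·log₂(1/6) + (1/3)·log₂(1/3) + (1/2)·log₂(1/2)]
  = 0.4308 + 0.5283 + 0.5000
  = 1.4591 bits
H(A,B) = -[(1/6)·log₂(1/6) + (1/3)·log₂(1/3) + (1/2)·log₂(1/2)]
  = 0.4308 + 0.5283 + 0.5000
  = 1.4591 bits

I(A;B) = H(A) + H(B) - H(A,B)
  = 1.4591 + 1.4591 - 1.4591
  = 1.4591 bits

I(A;B) = 1.4591 bits > I(X;Y) = 0.5436 bits, so (A, B) has the higher mutual information (stronger dependence).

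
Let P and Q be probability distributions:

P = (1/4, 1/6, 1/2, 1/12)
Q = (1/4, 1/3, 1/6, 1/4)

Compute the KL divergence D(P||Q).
D(P||Q) = Σ P(i) log₂(P(i)/Q(i))
  i=0: (1/4) × log₂((1/4)/(1/4)) = (1/4) × log₂(1) = 0.0000
  i=1: (1/6) × log₂((1/6)/(1/3)) = (1/6) × log₂(1/2) = -0.1667
  i=2: (1/2) × log₂((1/2)/(1/6)) = (1/2) × log₂(3) = 0.7925
  i=3: (1/12) × log₂((1/12)/(1/4)) = (1/12) × log₂(1/3) = -0.1321
D(P||Q) = 0.0000 - 0.1667 + 0.7925 - 0.1321
  = 0.4937 bits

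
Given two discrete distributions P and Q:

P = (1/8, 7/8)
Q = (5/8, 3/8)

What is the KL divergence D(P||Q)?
D(P||Q) = Σ P(i) log₂(P(i)/Q(i))
  i=0: (1/8) × log₂((1/8)/(5/8)) = (1/8) × log₂(1/5) = -0.2902
  i=1: (7/8) × log₂((7/8)/(3/8)) = (7/8) × log₂(7/3) = 1.0696
D(P||Q) = -0.2902 + 1.0696
  = 0.7794 bits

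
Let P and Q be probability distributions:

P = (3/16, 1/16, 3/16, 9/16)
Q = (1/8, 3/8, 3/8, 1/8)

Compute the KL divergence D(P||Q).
D(P||Q) = Σ P(i) log₂(P(i)/Q(i))
  i=0: (3/16) × log₂((3/16)/(1/8)) = (3/16) × log₂(3/2) = 0.1097
  i=1: (1/16) × log₂((1/16)/(3/8)) = (1/16) × log₂(1/6) = -0.1616
  i=2: (3/16) × log₂((3/16)/(3/8)) = (3/16) × log₂(1/2) = -0.1875
  i=3: (9/16) × log₂((9/16)/(1/8)) = (9/16) × log₂(9/2) = 1.2206
D(P||Q) = 0.1097 - 0.1616 - 0.1875 + 1.2206
  = 0.9812 bits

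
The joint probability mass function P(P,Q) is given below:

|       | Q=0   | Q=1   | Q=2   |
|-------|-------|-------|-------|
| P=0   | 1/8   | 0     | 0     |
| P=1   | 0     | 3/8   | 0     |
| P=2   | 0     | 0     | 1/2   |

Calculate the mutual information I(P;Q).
Marginal P(P) (row sums):
  P(P=0) = 1/8 + 0 + 0 = 1/8
  P(P=1) = 0 + 3/8 + 0 = 3/8
  P(P=2) = 0 + 0 + 1/2 = 1/2
Marginal P(Q) (column sums):
  P(Q=0) = 1/8 + 0 + 0 = 1/8
  P(Q=1) = 0 + 3/8 + 0 = 3/8
  P(Q=2) = 0 + 0 + 1/2 = 1/2

H(P) = -[(1/8)·log₂(1/8) + (3/8)·log₂(3/8) + (1/2)·log₂(1/2)]
  = 0.3750 + 0.5306 + 0.5000
  = 1.4056 bits
H(Q) = -[(1/8)·log₂(1/8) + (3/8)·log₂(3/8) + (1/2)·log₂(1/2)]
  = 0.3750 + 0.5306 + 0.5000
  = 1.4056 bits
H(P,Q) = -[(1/8)·log₂(1/8) + (3/8)·log₂(3/8) + (1/2)·log₂(1/2)]
  = 0.3750 + 0.5306 + 0.5000
  = 1.4056 bits

I(P;Q) = H(P) + H(Q) - H(P,Q)
  = 1.4056 + 1.4056 - 1.4056
  = 1.4056 bits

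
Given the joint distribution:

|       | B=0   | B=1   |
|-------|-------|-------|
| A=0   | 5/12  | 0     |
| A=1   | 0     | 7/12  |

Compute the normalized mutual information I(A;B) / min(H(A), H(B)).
Marginal P(A) (row sums):
  P(A=0) = 5/12 + 0 = 5/12
  P(A=1) = 0 + 7/12 = 7/12
Marginal P(B) (column sums):
  P(B=0) = 5/12 + 0 = 5/12
  P(B=1) = 0 + 7/12 = 7/12

H(A) = -[(5/12)·log₂(5/12) + (7/12)·log₂(7/12)]
  = 0.5263 + 0.4536
  = 0.9799 bits
H(B) = -[(5/12)·log₂(5/12) + (7/12)·log₂(7/12)]
  = 0.5263 + 0.4536
  = 0.9799 bits
H(A,B) = -[(5/12)·log₂(5/12) + (7/12)·log₂(7/12)]
  = 0.5263 + 0.4536
  = 0.9799 bits

I(A;B) = H(A) + H(B) - H(A,B)
  = 0.9799 + 0.9799 - 0.9799
  = 0.9799 bits

min(H(A), H(B)) = min(0.9799, 0.9799) = 0.9799 bits
Normalized MI = 0.9799 / 0.9799 = 1.0000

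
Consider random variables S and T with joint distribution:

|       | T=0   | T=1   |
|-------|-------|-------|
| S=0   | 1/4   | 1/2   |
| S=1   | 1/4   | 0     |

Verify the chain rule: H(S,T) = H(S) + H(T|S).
Left side:
H(S,T) = -[(1/4)·log₂(1/4) + (1/2)·log₂(1/2) + (1/4)·log₂(1/4)]
  = 0.5000 + 0.5000 + 0.5000
  = 1.5000 bits

Right side:
Marginal P(S) (row sums):
  P(S=0) = 1/4 + 1/2 = 3/4
  P(S=1) = 1/4 + 0 = 1/4
H(S) = -[(3/4)·log₂(3/4) + (1/4)·log₂(1/4)]
  = 0.3113 + 0.5000
  = 0.8113 bits
H(T|S) = -Σ P(S,T)·log₂ P(T|S), where P(T|S) = P(S,T) / P(S)
  (cells with P(S,T) = 0 contribute 0)
  (S=0,T=0): P(T|S) = (1/4)/(3/4) = 1/3;  -(1/4)·log₂(1/3) = 0.3962
  (S=0,T=1): P(T|S) = (1/2)/(3/4) = 2/3;  -(1/2)·log₂(2/3) = 0.2925
  (S=1,T=0): P(T|S) = (1/4)/(1/4) = 1;  -(1/4)·log₂(1) = 0.0000
H(T|S) = 0.3962 + 0.2925 + 0.0000
  = 0.6887 bits
H(S) + H(T|S) = 0.8113 + 0.6887 = 1.5000 bits

Both sides equal 1.5000 bits, so the chain rule holds ✓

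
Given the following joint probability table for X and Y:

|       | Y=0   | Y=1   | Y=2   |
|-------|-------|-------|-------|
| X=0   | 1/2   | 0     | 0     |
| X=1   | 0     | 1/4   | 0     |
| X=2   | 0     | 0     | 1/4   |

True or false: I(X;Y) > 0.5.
Marginal P(X) (row sums):
  P(X=0) = 1/2 + 0 + 0 = 1/2
  P(X=1) = 0 + 1/4 + 0 = 1/4
  P(X=2) = 0 + 0 + 1/4 = 1/4
Marginal P(Y) (column sums):
  P(Y=0) = 1/2 + 0 + 0 = 1/2
  P(Y=1) = 0 + 1/4 + 0 = 1/4
  P(Y=2) = 0 + 0 + 1/4 = 1/4

H(X) = -[(1/2)·log₂(1/2) + (1/4)·log₂(1/4) + (1/4)·log₂(1/4)]
  = 0.5000 + 0.5000 + 0.5000
  = 1.5000 bits
H(Y) = -[(1/2)·log₂(1/2) + (1/4)·log₂(1/4) + (1/4)·log₂(1/4)]
  = 0.5000 + 0.5000 + 0.5000
  = 1.5000 bits
H(X,Y) = -[(1/2)·log₂(1/2) + (1/4)·log₂(1/4) + (1/4)·log₂(1/4)]
  = 0.5000 + 0.5000 + 0.5000
  = 1.5000 bits

I(X;Y) = H(X) + H(Y) - H(X,Y)
  = 1.5000 + 1.5000 - 1.5000
  = 1.5000 bits

True. I(X;Y) = 1.5000 bits, which is > 0.5 bits.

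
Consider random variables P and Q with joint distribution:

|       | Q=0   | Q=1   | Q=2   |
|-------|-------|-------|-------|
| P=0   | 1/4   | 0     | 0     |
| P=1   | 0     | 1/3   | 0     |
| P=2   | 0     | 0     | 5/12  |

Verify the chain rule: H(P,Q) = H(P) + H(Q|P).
Left side:
H(P,Q) = -[(1/4)·log₂(1/4) + (1/3)·log₂(1/3) + (5/12)·log₂(5/12)]
  = 0.5000 + 0.5283 + 0.5263
  = 1.5546 bits

Right side:
Marginal P(P) (row sums):
  P(P=0) = 1/4 + 0 + 0 = 1/4
  P(P=1) = 0 + 1/3 + 0 = 1/3
  P(P=2) = 0 + 0 + 5/12 = 5/12
H(P) = -[(1/4)·log₂(1/4) + (1/3)·log₂(1/3) + (5/12)·log₂(5/12)]
  = 0.5000 + 0.5283 + 0.5263
  = 1.5546 bits
H(Q|P) = -Σ P(P,Q)·log₂ P(Q|P), where P(Q|P) = P(P,Q) / P(P)
  (cells with P(P,Q) = 0 contribute 0)
  (P=0,Q=0): P(Q|P) = (1/4)/(1/4) = 1;  -(1/4)·log₂(1) = 0.0000
  (P=1,Q=1): P(Q|P) = (1/3)/(1/3) = 1;  -(1/3)·log₂(1) = 0.0000
  (P=2,Q=2): P(Q|P) = (5/12)/(5/12) = 1;  -(5/12)·log₂(1) = 0.0000
H(Q|P) = 0.0000 + 0.0000 + 0.0000
  = 0.0000 bits
H(P) + H(Q|P) = 1.5546 + 0.0000 = 1.5546 bits

Both sides equal 1.5546 bits, so the chain rule holds ✓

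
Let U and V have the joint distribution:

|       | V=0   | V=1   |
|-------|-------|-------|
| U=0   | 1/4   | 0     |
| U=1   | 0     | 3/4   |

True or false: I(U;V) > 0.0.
Marginal P(U) (row sums):
  P(U=0) = 1/4 + 0 = 1/4
  P(U=1) = 0 + 3/4 = 3/4
Marginal P(V) (column sums):
  P(V=0) = 1/4 + 0 = 1/4
  P(V=1) = 0 + 3/4 = 3/4

H(U) = -[(1/4)·log₂(1/4) + (3/4)·log₂(3/4)]
  = 0.5000 + 0.3113
  = 0.8113 bits
H(V) = -[(1/4)·log₂(1/4) + (3/4)·log₂(3/4)]
  = 0.5000 + 0.3113
  = 0.8113 bits
H(U,V) = -[(1/4)·log₂(1/4) + (3/4)·log₂(3/4)]
  = 0.5000 + 0.3113
  = 0.8113 bits

I(U;V) = H(U) + H(V) - H(U,V)
  = 0.8113 + 0.8113 - 0.8113
  = 0.8113 bits

True. I(U;V) = 0.8113 bits, which is > 0.0 bits.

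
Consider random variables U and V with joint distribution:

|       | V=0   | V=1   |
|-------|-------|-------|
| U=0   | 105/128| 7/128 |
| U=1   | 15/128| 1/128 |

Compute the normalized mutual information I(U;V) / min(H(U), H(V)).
Marginal P(U) (row sums):
  P(U=0) = 105/128 + 7/128 = 7/8
  P(U=1) = 15/128 + 1/128 = 1/8
Marginal P(V) (column sums):
  P(V=0) = 105/128 + 15/128 = 15/16
  P(V=1) = 7/128 + 1/128 = 1/16

H(U) = -[(7/8)·log₂(7/8) + (1/8)·log₂(1/8)]
  = 0.1686 + 0.3750
  = 0.5436 bits
H(V) = -[(15/16)·log₂(15/16) + (1/16)·log₂(1/16)]
  = 0.0873 + 0.2500
  = 0.3373 bits
H(U,V) = -[(105/128)·log₂(105/128) + (7/128)·log₂(7/128) + (15/128)·log₂(15/128) + (1/128)·log₂(1/128)]
  = 0.2344 + 0.2293 + 0.3625 + 0.0547
  = 0.8809 bits

I(U;V) = H(U) + H(V) - H(U,V)
  = 0.5436 + 0.3373 - 0.8809
  = 0.0000 bits

min(H(U), H(V)) = min(0.5436, 0.3373) = 0.3373 bits
Normalized MI = 0.0000 / 0.3373 = 0.0000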